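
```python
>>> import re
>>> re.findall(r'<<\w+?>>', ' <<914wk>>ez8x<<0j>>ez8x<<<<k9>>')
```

['<<914wk>>', '<<0j>>', '<<k9>>']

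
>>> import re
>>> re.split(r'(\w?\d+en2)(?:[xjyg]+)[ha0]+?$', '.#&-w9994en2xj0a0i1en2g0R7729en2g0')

['.#&-w9994en2xj0a0i1en2g0', 'R7729en2', '']

With a capturing group present, the delimiter's captured portion is kept in the result list.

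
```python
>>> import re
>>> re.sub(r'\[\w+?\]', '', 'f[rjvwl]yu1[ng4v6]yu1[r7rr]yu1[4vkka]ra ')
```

Matches: at [1:8] → '[rjvwl]'; at [11:18] → '[ng4v6]'; at [21:27] → '[r7rr]'; at [30:37] → '[4vkka]'.
Each match is replaced by ''.

'fyu1yu1yu1ra '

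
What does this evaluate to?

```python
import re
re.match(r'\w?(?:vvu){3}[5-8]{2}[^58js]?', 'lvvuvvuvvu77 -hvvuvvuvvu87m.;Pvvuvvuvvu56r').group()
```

This matches optionally a word character, then the literal 'vvu' repeated 3 times; then exactly 2 of a character in [5-8], then optionally any character except [58js].
`match` is anchored at position 0; if the pattern doesn't fit there, it returns None.
The match spans [0:13] → 'lvvuvvuvvu77 '.

'lvvuvvuvvu77 '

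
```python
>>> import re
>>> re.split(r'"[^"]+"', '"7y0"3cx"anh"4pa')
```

Splitting on the pattern gives 3 pieces.

['', '3cx', '4pa']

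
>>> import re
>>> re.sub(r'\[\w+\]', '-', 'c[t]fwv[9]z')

Each match is replaced by '-'.

'c-fwv-z'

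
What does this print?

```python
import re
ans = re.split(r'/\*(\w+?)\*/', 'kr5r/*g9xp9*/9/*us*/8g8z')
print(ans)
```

['kr5r', 'g9xp9', '9', 'us', '8g8z']

`re.split` interleaves the captured-group text with the surrounding fragments.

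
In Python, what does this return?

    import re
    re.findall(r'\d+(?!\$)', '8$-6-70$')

The negative lookahead/lookbehind blocks any match where the forbidden context is present.
Since nothing is captured, `findall` lists the 2 matched substrings directly.

['6', '7']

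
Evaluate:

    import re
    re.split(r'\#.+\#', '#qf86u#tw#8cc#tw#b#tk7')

Matches to split on: at [0:19] → '#qf86u#tw#8cc#tw#b#'.
Each match becomes a cut point; 2 segments remain.

['', 'tk7']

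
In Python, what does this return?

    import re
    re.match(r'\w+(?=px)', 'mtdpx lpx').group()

'mtd'

`re.match` won't scan ahead — the pattern has to work from the very first character.
The match spans [0:3] → 'mtd'.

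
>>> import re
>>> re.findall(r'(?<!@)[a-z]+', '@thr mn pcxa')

['hr', 'mn', 'pcxa']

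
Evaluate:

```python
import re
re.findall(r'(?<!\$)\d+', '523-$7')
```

The negative lookahead/lookbehind blocks any match where the forbidden context is present.
Walking the string: at [0:3] → '523'.
Since nothing is captured, `findall` lists the 1 matched substring directly.

['523']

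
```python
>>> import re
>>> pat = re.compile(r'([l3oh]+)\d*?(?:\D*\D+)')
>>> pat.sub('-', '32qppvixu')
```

'-'

Every occurrence is swapped for '-'.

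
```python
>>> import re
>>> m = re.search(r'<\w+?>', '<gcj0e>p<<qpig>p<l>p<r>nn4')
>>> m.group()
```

'<gcj0e>'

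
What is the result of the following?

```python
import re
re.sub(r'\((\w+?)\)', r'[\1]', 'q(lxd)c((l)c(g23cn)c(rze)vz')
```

'q[lxd]c([l]c[g23cn]c[rze]vz'

Matches: at [1:6] → '(lxd)'; at [8:11] → '(l)'; at [12:19] → '(g23cn)'; at [20:25] → '(rze)'.
`\1` in the replacement pulls in group 1's text for each match.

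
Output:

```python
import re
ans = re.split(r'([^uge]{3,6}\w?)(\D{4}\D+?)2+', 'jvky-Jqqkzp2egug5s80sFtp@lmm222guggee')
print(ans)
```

['', 'jvky-J', 'qqkzp', 'egug', '5s80sFt', 'p@lmm', 'guggee']

Pattern: 3 to 6 of any character except [uge], then optionally a word character (captured); then exactly 4 of a non-digit, then one or more of a non-digit (lazy) (captured); then one or more of a literal '2'.
Matches to split on: at [0:12] → 'jvky-Jqqkzp2'; at [16:31] → '5s80sFtp@lmm222'.
With a capturing group present, the delimiter's captured portion is kept in the result list.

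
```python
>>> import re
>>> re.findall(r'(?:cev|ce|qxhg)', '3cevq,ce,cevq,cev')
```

['cev', 'ce', 'cev', 'cev']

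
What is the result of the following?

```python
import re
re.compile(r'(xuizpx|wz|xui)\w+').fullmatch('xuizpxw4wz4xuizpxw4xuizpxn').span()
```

(0, 26)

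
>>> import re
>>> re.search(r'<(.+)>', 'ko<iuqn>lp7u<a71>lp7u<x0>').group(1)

The match spans [2:25] → '<iuqn>lp7u<a71>lp7u<x0>'.
Captured: group 1 = 'iuqn>lp7u<a71>lp7u<x0'.

'iuqn>lp7u<a71>lp7u<x0'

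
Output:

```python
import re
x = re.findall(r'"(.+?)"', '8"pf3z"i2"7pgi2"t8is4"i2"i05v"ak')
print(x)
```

['pf3z', '7pgi2', 'i2']

A `+?`/`*?`/`{m,n}?` starts at its minimum and grows only as far as needed for what follows to match.
Because there's exactly one group, `findall` drops the full match and keeps group 1 from each hit.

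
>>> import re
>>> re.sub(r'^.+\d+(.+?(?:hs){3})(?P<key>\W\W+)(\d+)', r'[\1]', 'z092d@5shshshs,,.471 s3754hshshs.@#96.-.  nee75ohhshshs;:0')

'[ohhshshs]'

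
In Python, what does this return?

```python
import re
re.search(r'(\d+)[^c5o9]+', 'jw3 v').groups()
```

Pattern: one or more of a digit (captured); then one or more of any character except [c5o9].
Unlike `match`, `search` isn't anchored — it looks for the pattern anywhere in the string.
The match spans [2:5] → '3 v'.
Captured: group 1 = '3'.

('3',)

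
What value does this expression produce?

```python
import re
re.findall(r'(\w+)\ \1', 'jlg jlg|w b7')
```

The backreference `\1` re-matches whatever the first group consumed, character for character.
Because there's exactly one group, `findall` drops the full match and keeps group 1 from the one hit.

['jlg']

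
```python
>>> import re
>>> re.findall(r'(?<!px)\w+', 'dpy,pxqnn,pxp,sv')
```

['dpy', 'pxqnn', 'pxp', 'sv']

`(?!…)`/`(?<!…)` only lets a position through if the neighbouring text does NOT match; no characters are consumed.
`findall` yields the raw match text (4 of them) because the pattern has no groups.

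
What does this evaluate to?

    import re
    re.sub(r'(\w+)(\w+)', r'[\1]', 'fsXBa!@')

'[fsXB]!@'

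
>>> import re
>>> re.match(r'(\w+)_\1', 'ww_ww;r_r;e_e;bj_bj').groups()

('ww',)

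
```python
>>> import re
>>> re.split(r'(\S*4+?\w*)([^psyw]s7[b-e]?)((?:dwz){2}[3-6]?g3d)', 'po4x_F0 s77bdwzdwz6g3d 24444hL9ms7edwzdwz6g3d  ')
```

This matches zero or more of a non-whitespace character, then one or more of the literal '4' (lazy), then zero or more of a word character (captured); then any character except [psyw], then the literal 's7', then optionally a character in [b-e] (captured); then the literal 'dwz' repeated 2 times, then optionally a character in [3-6], then the literal 'g3d' (captured).
Matches to split on: at [23:45] → '24444hL9ms7edwzdwz6g3d'.
`re.split` interleaves the captured-group text with the surrounding fragments.

['po4x_F0 s77bdwzdwz6g3d ', '24444hL9', 'ms7e', 'dwzdwz6g3d', '  ']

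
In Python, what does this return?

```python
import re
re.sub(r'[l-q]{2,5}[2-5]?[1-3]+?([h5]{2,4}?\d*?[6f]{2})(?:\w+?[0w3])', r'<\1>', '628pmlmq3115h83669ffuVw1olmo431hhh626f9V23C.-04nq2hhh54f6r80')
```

'628<5h8366>1<hhh626f>C.-04<hhh54f6>'

Pattern: 2 to 5 of a character in [l-q], then optionally a character in [2-5], then one or more of a character in [1-3] (lazy); then 2 to 4 of one of [h5] (lazy), then zero or more of a digit (lazy), then exactly 2 of one of [6f] (captured); then one or more of a word character (lazy), then one of [0w3] (non-capturing group).
`\1` in the replacement pulls in group 1's text for each match.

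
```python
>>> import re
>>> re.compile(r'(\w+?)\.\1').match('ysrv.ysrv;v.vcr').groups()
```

The match spans [0:9] → 'ysrv.ysrv'.
Captured: group 1 = 'ysrv'.

('ysrv',)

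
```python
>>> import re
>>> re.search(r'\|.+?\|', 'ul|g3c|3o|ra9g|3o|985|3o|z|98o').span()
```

(2, 7)

`re.search` scans for the first position where the pattern succeeds.
The match spans [2:7] → '|g3c|'.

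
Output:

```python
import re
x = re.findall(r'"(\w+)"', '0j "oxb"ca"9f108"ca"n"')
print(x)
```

With a single group, `findall` returns only what that group captured — 3 items.

['oxb', '9f108', 'n']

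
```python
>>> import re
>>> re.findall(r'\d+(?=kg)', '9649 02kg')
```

The lookaround is zero-width — it requires the adjacent text to match without consuming it, so the asserted text isn't part of the match.
Since nothing is captured, `findall` lists the 1 matched substring directly.

['02']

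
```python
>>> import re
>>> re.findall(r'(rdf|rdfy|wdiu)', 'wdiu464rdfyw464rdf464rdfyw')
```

['wdiu', 'rdf', 'rdf', 'rdf']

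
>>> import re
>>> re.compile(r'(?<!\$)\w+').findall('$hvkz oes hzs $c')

['vkz', 'oes', 'hzs']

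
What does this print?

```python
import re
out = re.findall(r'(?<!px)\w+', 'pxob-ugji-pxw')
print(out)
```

['pxob', 'ugji', 'pxw']

The negative lookahead/lookbehind blocks any match where the forbidden context is present.
No capturing groups, so `findall` returns the 3 full match strings.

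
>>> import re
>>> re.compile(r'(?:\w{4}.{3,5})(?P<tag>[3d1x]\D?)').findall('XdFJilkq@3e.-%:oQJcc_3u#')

['3e']

The pattern matches exactly 4 of a word character, then 3 to 5 of any character (non-capturing group); then one of [3d1x], then optionally a non-digit (captured as 'tag').
With a single group, `findall` returns only what that group captured — 1 item.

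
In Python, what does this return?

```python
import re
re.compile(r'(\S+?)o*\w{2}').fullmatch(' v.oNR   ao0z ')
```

For `fullmatch`, every character of the input must be accounted for by the pattern.
Here the pattern can't cover the whole string, so the call returns None.

None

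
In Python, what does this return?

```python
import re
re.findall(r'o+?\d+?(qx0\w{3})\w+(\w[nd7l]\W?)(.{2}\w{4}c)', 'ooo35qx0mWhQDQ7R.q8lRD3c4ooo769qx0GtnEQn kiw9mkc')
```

[('qx0Gtn', 'Qn ', 'kiw9mkc')]

With 3 capturing groups, `findall` returns a 3-tuple per match.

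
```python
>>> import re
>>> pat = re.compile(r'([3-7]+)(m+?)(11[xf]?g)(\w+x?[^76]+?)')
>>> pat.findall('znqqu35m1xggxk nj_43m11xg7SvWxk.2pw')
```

[('43', 'm', '11xg', '7SvWxk.')]

Pattern: one or more of a character in [3-7] (captured); then one or more of a literal 'm' (lazy) (captured); then the literal '11', then optionally one of [xf], then a literal 'g' (captured); then one or more of a word character, then optionally a literal 'x', then one or more of any character except [76] (lazy) (captured).
With the lazy modifier that quantifier settles for the fewest repetitions that let the rest of the pattern succeed (the atoms after it are unaffected and can still be greedy).
Matches: at [18:32] match '43m11xg7SvWxk.', groups = ('43', 'm', '11xg', '7SvWxk.').
`findall` packs the 4 group values into a tuple for every match.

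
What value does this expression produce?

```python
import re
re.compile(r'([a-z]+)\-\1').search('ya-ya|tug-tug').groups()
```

The match spans [0:5] → 'ya-ya'.
Captured: group 1 = 'ya'.

('ya',)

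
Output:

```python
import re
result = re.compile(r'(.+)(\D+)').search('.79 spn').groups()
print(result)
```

('.79 sp', 'n')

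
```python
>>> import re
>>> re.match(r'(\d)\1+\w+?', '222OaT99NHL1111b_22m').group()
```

'222O'

`re.match` won't scan ahead — the pattern has to work from the very first character.
The match spans [0:4] → '222O'.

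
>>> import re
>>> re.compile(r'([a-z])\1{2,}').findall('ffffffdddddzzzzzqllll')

After group 1 captures some text, `\1` only succeeds where that same text appears again.
Because there's exactly one group, `findall` drops the full match and keeps group 1 from each hit.

['f', 'd', 'z', 'l']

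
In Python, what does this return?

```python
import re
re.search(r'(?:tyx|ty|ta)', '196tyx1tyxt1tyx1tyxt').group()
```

'tyx'

The regex engine tests alternatives in the order written; an earlier branch that matches wins even if a later one would match more.
Unlike `match`, `search` isn't anchored — it looks for the pattern anywhere in the string.
The match spans [3:6] → 'tyx'.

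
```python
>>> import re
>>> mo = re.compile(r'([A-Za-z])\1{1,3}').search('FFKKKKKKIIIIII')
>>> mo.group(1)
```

'F'

The match spans [0:2] → 'FF'.
Captured: group 1 = 'F'.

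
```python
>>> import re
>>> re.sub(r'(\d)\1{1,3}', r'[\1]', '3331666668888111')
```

'[3]1[6]6[8][1]'

The backreference `\1` re-matches whatever the first group consumed, character for character.
Matches: at [0:3] → '333'; at [4:8] → '6666'; at [9:13] → '8888'; at [13:16] → '111'.
Each match is replaced using the text its own group 1 captured.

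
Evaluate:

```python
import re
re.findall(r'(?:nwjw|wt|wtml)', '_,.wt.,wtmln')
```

The regex engine tests alternatives in the order written; an earlier branch that matches wins even if a later one would match more.
Since nothing is captured, `findall` lists the 2 matched substrings directly.

['wt', 'wt']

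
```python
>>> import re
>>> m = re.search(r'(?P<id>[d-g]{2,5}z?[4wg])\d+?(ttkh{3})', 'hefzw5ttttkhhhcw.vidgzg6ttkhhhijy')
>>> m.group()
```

'dgzg6ttkhhh'

The pattern matches 2 to 5 of a character in [d-g], then optionally a literal 'z', then one of [4wg] (captured as 'id'); then one or more of a digit (lazy); then the literal 'ttk', then exactly 3 of the literal 'h' (captured).
`re.search` scans for the first position where the pattern succeeds.
The match spans [19:30] → 'dgzg6ttkhhh'.
Captured: group 1 = 'dgzg', group 2 = 'ttkhhh'.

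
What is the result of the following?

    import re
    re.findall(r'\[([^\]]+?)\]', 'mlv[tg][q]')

Walking the string: at [3:7] match '[tg]', group 1 = 'tg'; at [7:10] match '[q]', group 1 = 'q'.
One capturing group, so `findall` returns just the captured substring from each match — 2 in all.

['tg', 'q']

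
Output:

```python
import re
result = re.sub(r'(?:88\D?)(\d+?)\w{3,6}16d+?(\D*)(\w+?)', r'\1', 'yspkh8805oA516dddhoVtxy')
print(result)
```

yspkh0

With the lazy modifier that quantifier settles for the fewest repetitions that let the rest of the pattern succeed (the atoms after it are unaffected and can still be greedy).
Each match is replaced using the text its own group 1 captured.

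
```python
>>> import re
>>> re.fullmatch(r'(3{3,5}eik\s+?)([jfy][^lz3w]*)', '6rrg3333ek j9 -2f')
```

`re.fullmatch` is like wrapping the pattern in `^…$` (in single-line mode).
Here the string isn't matched end-to-end, so the call returns None.

None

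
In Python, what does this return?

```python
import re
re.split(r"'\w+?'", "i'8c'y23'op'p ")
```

['i', 'y23', 'p ']

Each match becomes a cut point; 3 segments remain.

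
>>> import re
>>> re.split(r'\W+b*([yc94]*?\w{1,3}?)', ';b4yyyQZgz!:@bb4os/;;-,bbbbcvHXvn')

['', '4', 'yyyQZgz', '4', 'os', 'c', 'vHXvn']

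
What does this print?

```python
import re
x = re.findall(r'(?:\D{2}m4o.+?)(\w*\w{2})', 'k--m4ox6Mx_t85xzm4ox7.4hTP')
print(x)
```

['6Mx_t85xzm4ox7']

This matches exactly 2 of a non-digit, then the literal 'm4o', then one or more of any character (lazy) (non-capturing group); then zero or more of a word character, then exactly 2 of a word character (captured).
Matches: at [1:21] match '--m4ox6Mx_t85xzm4ox7', group 1 = '6Mx_t85xzm4ox7'.
`findall` collects group 1 from the one match (1 total).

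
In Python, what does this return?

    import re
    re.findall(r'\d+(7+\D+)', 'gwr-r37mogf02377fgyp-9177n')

`findall` collects group 1 from each match (3 total).

['7mogf', '7fgyp-', '7n']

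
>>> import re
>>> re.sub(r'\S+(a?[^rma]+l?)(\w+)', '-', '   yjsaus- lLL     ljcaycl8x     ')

`sub` substitutes '-' at each match site.

'   -     '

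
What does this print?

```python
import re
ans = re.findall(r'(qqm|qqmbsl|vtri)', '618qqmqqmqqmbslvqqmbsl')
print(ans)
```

['qqm', 'qqm', 'qqm', 'qqm']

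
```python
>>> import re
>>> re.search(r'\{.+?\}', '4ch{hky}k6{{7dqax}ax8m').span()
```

(3, 8)

With the lazy modifier that quantifier settles for the fewest repetitions that let the rest of the pattern succeed (the atoms after it are unaffected and can still be greedy).
The match spans [3:8] → '{hky}'.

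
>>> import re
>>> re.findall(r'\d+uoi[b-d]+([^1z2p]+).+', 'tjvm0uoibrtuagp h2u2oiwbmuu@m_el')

['rtuag']

The pattern matches one or more of a digit, then the literal 'uoi', then one or more of a character in [b-d]; then one or more of any character except [1z2p] (captured); then one or more of any character.
Scanning left to right: at [4:32] match '0uoibrtuagp h2u2oiwbmuu@m_el', group 1 = 'rtuag'.
One capturing group, so `findall` returns just the captured substring from the one match — 1 in all.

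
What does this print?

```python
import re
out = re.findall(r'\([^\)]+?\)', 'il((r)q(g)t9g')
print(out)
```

`findall` yields the raw match text (2 of them) because the pattern has no groups.

['((r)', '(g)']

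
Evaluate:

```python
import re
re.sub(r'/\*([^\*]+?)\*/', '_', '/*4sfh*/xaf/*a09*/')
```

Each match is replaced by '_'.

'_xaf_'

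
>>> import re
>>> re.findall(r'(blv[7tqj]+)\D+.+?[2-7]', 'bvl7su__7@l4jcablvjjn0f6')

This matches the literal 'blv', then one or more of one of [7tqj] (captured); then one or more of a non-digit, then one or more of any character (lazy), then a character in [2-7].
Matches: at [15:24] match 'blvjjn0f6', group 1 = 'blvjj'.
With a single group, `findall` returns only what that group captured — 1 item.

['blvjj']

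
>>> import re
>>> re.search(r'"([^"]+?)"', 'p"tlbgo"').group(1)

'tlbgo'

`re.search` tries every starting position until one works.
The match spans [1:8] → '"tlbgo"'.
Captured: group 1 = 'tlbgo'.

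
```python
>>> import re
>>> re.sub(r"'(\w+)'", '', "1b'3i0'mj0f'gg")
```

"1bmj0f'gg"

Matches: at [2:7] → "'3i0'".
`sub` substitutes '' at each match site.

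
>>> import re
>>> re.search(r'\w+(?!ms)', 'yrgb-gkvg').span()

(0, 4)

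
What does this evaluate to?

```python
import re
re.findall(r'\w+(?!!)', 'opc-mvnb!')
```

['opc', 'mvn']

The negative lookaround is zero-width — it rules out positions where the adjacent text would match, without consuming anything.
Scanning left to right: at [0:3] → 'opc'; at [4:7] → 'mvn'.
Since nothing is captured, `findall` lists the 2 matched substrings directly.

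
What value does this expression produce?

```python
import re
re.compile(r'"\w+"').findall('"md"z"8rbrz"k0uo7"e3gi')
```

Scanning left to right: at [0:4] → '"md"'; at [5:12] → '"8rbrz"'.
With no groups in the pattern, `findall` gives back each whole match — 2 here.

['"md"', '"8rbrz"']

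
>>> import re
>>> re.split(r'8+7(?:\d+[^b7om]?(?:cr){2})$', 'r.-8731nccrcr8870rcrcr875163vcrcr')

This matches one or more of the literal '8', then a literal '7'; then one or more of a digit, then optionally any character except [b7om], then the literal 'cr' repeated 2 times (non-capturing group); then anchored at the end.
Matches to split on: at [22:33] → '875163vcrcr'.
Each match becomes a cut point; 2 segments remain.

['r.-8731nccrcr8870rcrcr', '']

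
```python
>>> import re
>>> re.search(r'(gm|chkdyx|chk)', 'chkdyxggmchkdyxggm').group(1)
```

'chkdyx'

The match spans [0:6] → 'chkdyx'.
Captured: group 1 = 'chkdyx'.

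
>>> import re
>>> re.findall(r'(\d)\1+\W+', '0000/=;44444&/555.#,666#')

['0', '4', '5', '6']

After group 1 captures some text, `\1` only succeeds where that same text appears again.
Scanning left to right: at [0:7] match '0000/=;', group 1 = '0'; at [7:14] match '44444&/', group 1 = '4'; at [14:20] match '555.#,', group 1 = '5'; at [20:24] match '666#', group 1 = '6'.
One capturing group, so `findall` returns just the captured substring from each match — 4 in all.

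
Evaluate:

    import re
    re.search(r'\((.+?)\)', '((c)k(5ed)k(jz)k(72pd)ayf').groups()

('(c',)

The match spans [0:4] → '((c)'.
Captured: group 1 = '(c'.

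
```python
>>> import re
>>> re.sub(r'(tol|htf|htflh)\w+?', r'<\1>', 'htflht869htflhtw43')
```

The regex engine tests alternatives in the order written; an earlier branch that matches wins even if a later one would match more.
The replacement refers to a captured group, so each match is rewritten using its own captured text.

'<htf>ht869<htf>htw43'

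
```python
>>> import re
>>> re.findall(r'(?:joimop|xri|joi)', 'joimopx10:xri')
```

['joimop', 'xri']

The regex engine tests alternatives in the order written; an earlier branch that matches wins even if a later one would match more.
Walking the string: at [0:6] → 'joimop'; at [10:13] → 'xri'.
`findall` yields the raw match text (2 of them) because the pattern has no groups.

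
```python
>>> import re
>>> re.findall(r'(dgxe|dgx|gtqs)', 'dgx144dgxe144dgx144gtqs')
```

['dgx', 'dgxe', 'dgx', 'gtqs']

The regex engine tests alternatives in the order written; an earlier branch that matches wins even if a later one would match more.
Matches: at [0:3] match 'dgx', group 1 = 'dgx'; at [6:10] match 'dgxe', group 1 = 'dgxe'; at [13:16] match 'dgx', group 1 = 'dgx'; at [19:23] match 'gtqs', group 1 = 'gtqs'.
Because there's exactly one group, `findall` drops the full match and keeps group 1 from each hit.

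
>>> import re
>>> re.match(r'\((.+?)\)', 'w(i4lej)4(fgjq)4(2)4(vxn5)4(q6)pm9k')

None

`match` is anchored at position 0; if the pattern doesn't fit there, it returns None.
Here position 0 doesn't satisfy it, so the call returns None.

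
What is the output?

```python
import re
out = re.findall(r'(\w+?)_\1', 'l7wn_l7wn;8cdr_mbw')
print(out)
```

['l7wn']

The backreference `\1` re-matches whatever the first group consumed, character for character.
Walking the string: at [0:9] match 'l7wn_l7wn', group 1 = 'l7wn'.
Because there's exactly one group, `findall` drops the full match and keeps group 1 from the one hit.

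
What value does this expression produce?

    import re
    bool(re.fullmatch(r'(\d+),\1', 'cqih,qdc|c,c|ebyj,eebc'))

A backreference is literal: `\1` must see the identical characters the first group matched.
`re.fullmatch` is like wrapping the pattern in `^…$` (in single-line mode).
Here the pattern can't cover the whole string, so the call returns None, and `bool(None)` is False.

False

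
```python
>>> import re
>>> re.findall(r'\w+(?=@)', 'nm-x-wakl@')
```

['wakl']

The lookaround is zero-width — it requires the adjacent text to match without consuming it, so the asserted text isn't part of the match.
With no groups in the pattern, `findall` gives back each whole match — 1 here.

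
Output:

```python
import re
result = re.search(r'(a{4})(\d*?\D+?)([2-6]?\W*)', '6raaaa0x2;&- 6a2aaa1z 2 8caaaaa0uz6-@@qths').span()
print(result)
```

Pattern: exactly 4 of a literal 'a' (captured); then zero or more of a digit (lazy), then one or more of a non-digit (lazy) (captured); then optionally a character in [2-6], then zero or more of a non-word character (captured).
The match spans [2:13] → 'aaaa0x2;&- '.

(2, 13)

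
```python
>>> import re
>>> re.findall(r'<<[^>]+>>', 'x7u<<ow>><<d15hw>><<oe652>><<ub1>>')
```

['<<ow>>', '<<d15hw>>', '<<oe652>>', '<<ub1>>']

No capturing groups, so `findall` returns the 4 full match strings.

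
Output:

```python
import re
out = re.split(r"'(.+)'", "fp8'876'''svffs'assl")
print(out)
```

['fp8', "876'''svffs", 'assl']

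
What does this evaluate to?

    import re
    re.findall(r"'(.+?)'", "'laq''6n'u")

Because the quantifier is non-greedy, it stops expanding at the earliest point where the rest of the pattern can succeed.
Walking the string: at [0:5] match "'laq'", group 1 = 'laq'; at [5:9] match "'6n'", group 1 = '6n'.
One capturing group, so `findall` returns just the captured substring from each match — 2 in all.

['laq', '6n']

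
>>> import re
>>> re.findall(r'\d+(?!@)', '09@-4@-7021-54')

['0', '7021', '54']

The negative lookaround is zero-width — it rules out positions where the adjacent text would match, without consuming anything.
Scanning left to right: at [0:1] → '0'; at [7:11] → '7021'; at [12:14] → '54'.
Since nothing is captured, `findall` lists the 3 matched substrings directly.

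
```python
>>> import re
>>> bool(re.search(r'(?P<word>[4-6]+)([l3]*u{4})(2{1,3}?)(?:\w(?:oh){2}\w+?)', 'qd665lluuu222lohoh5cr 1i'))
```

False

This matches one or more of a character in [4-6] (captured as 'word'); then zero or more of one of [l3], then exactly 4 of a literal 'u' (captured); then 1 to 3 of a literal '2' (lazy) (captured); then a word character, then the literal 'oh' repeated 2 times, then one or more of a word character (lazy) (non-capturing group).
`re.search` scans for the first position where the pattern succeeds.
Here nothing in the string fits, so the call returns None, and `bool(None)` is False.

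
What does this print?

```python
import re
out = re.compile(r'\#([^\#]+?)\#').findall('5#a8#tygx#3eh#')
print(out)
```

['a8', '3eh']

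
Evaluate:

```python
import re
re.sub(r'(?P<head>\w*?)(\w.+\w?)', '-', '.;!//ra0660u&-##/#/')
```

'.;!//-'

The pattern matches zero or more of a word character (lazy) (captured as 'head'); then a word character, then one or more of any character, then optionally a word character (captured).
Each match is replaced by '-'.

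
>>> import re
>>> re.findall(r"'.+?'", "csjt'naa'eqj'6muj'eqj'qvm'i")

["'naa'", "'6muj'", "'qvm'"]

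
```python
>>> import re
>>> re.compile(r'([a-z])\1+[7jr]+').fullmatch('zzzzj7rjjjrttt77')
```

None

The backreference `\1` re-matches whatever the first group consumed, character for character.
`re.fullmatch` is like wrapping the pattern in `^…$` (in single-line mode).
Here there's no way to consume every character, so the call returns None.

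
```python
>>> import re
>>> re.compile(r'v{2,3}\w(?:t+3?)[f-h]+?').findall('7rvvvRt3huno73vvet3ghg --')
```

Lazy quantifiers expand one character at a time until the remainder of the pattern can match.
`findall` yields the raw match text (2 of them) because the pattern has no groups.

['vvvRt3h', 'vvet3g']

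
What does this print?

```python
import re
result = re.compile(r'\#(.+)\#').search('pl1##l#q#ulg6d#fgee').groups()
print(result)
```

The match spans [3:15] → '##l#q#ulg6d#'.
Captured: group 1 = '#l#q#ulg6d'.

('#l#q#ulg6d',)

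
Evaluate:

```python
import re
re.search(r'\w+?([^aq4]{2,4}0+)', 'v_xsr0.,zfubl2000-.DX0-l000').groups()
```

('_xsr0',)

This matches one or more of a word character (lazy); then 2 to 4 of any character except [aq4], then one or more of the literal '0' (captured).
The `?` after the quantifier makes it lazy — it takes as little as possible before letting the rest of the pattern try.
Unlike `match`, `search` isn't anchored — it looks for the pattern anywhere in the string.
The match spans [0:6] → 'v_xsr0'.
Captured: group 1 = '_xsr0'.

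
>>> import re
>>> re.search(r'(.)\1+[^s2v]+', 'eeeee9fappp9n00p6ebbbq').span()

(0, 22)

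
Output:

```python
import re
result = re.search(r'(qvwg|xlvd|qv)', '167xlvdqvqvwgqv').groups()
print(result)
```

('xlvd',)

`re.search` scans for the first position where the pattern succeeds.
The match spans [3:7] → 'xlvd'.
Captured: group 1 = 'xlvd'.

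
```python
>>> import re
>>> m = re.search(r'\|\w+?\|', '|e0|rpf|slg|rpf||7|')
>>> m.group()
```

'|e0|'

`re.search` scans for the first position where the pattern succeeds.
The match spans [0:4] → '|e0|'.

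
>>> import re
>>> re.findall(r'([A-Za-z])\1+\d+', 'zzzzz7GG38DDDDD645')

A backreference is literal: `\1` must see the identical characters the first group matched.
One capturing group, so `findall` returns just the captured substring from each match — 3 in all.

['z', 'G', 'D']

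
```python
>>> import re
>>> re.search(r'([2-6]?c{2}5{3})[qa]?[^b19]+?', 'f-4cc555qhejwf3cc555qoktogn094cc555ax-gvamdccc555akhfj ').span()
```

The pattern matches optionally a character in [2-6], then exactly 2 of the literal 'c', then exactly 3 of a literal '5' (captured); then optionally one of [qa]; then one or more of any character except [b19] (lazy).
The `?` after the quantifier makes it lazy — it takes as little as possible before letting the rest of the pattern try.
`search` walks the string left to right and returns the first match it finds.
The match spans [2:10] → '4cc555qh'.
Captured: group 1 = '4cc555'.

(2, 10)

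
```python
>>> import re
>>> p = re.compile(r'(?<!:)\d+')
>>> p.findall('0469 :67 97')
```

['0469', '7', '97']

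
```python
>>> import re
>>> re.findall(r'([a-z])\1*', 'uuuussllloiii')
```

`\1` has to match the exact text group 1 already captured.
With a single group, `findall` returns only what that group captured — 5 items.

['u', 's', 'l', 'o', 'i']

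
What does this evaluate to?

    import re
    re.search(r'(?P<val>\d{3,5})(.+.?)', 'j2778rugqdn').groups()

('2778', 'rugqdn')

This matches 3 to 5 of a digit (captured as 'val'); then one or more of any character, then optionally any character (captured).
`re.search` tries every starting position until one works.
The match spans [1:11] → '2778rugqdn'.
Captured: group 1 = '2778', group 2 = 'rugqdn'.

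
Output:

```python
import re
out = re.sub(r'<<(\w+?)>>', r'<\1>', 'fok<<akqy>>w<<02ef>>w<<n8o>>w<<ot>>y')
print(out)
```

Matches: at [3:11] → '<<akqy>>'; at [12:20] → '<<02ef>>'; at [21:28] → '<<n8o>>'; at [29:35] → '<<ot>>'.
`\1` in the replacement pulls in group 1's text for each match.

fok<akqy>w<02ef>w<n8o>w<ot>y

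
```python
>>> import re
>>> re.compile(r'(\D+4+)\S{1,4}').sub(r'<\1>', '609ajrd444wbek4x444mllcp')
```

'609<ajrd444>4<x444>p'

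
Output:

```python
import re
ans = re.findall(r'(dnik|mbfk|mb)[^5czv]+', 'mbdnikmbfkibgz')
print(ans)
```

['mb']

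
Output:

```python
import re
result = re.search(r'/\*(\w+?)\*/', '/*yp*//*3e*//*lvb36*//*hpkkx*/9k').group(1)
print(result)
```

yp

The match spans [0:6] → '/*yp*/'.
Captured: group 1 = 'yp'.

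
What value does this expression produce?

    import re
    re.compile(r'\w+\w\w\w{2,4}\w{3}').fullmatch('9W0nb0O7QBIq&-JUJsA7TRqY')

Pattern: one or more of a word character, then a word character; then a word character, then 2 to 4 of a word character; then exactly 3 of a word character.
`re.fullmatch` requires the pattern to consume the entire string.
Here there's no way to consume every character, so the call returns None.

None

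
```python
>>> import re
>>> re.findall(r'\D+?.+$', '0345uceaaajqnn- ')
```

Pattern: one or more of a non-digit (lazy); then one or more of any character; then anchored at the end.
Matches: at [4:16] → 'uceaaajqnn- '.
No capturing groups, so `findall` returns the 1 full match string.

['uceaaajqnn- ']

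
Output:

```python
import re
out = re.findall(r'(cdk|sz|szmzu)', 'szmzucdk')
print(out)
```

Alternation isn't longest-match — the leftmost alternative that fits at this position is chosen.
Because there's exactly one group, `findall` drops the full match and keeps group 1 from each hit.

['sz', 'cdk']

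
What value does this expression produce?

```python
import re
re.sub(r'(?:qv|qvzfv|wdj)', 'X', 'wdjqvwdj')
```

Matches: at [0:3] → 'wdj'; at [3:5] → 'qv'; at [5:8] → 'wdj'.
Each match is replaced by 'X'.

'XXX'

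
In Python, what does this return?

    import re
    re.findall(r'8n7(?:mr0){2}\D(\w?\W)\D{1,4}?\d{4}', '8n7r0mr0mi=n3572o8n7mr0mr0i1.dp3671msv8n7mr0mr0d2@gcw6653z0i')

['1.', '2@']

The pattern matches the literal '8n7', then the literal 'mr0' repeated 2 times, then a non-digit; then optionally a word character, then a non-word character (captured); then 1 to 4 of a non-digit (lazy), then exactly 4 of a digit.
Matches: at [17:35] match '8n7mr0mr0i1.dp3671', group 1 = '1.'; at [38:57] match '8n7mr0mr0d2@gcw6653', group 1 = '2@'.
One capturing group, so `findall` returns just the captured substring from each match — 2 in all.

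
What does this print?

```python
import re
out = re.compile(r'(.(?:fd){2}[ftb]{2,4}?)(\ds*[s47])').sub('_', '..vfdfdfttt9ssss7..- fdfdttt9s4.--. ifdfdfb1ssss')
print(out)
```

Pattern: any character, then the literal 'fd' repeated 2 times, then 2 to 4 of one of [ftb] (lazy) (captured); then a digit, then zero or more of the literal 's', then one of [s47] (captured).
Each match is replaced by '_'.

.._..-_.--. _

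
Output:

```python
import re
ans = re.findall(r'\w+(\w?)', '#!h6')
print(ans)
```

['']

Pattern: one or more of a word character; then optionally a word character (captured).
`findall` collects group 1 from the one match (1 total).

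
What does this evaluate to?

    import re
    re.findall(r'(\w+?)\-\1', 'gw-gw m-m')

The backreference `\1` re-matches whatever the first group consumed, character for character.
One capturing group, so `findall` returns just the captured substring from each match — 2 in all.

['gw', 'm']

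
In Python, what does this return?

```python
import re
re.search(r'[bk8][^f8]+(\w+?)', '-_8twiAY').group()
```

Pattern: one of [bk8]; then one or more of any character except [f8]; then one or more of a word character (lazy) (captured).
`re.search` tries every starting position until one works.
The match spans [2:8] → '8twiAY'.
Captured: group 1 = 'Y'.

'8twiAY'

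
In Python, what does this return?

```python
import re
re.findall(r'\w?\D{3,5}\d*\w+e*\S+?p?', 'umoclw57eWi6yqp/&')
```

The pattern matches optionally a word character, then 3 to 5 of a non-digit, then zero or more of a digit; then one or more of a word character; then zero or more of a literal 'e', then one or more of a non-whitespace character (lazy), then optionally a literal 'p'.
A non-greedy quantifier consumes as few characters as it can — just enough that the remainder of the pattern still matches from where it stops; whatever follows it matches normally.
Walking the string: at [0:16] → 'umoclw57eWi6yqp/'.
No capturing groups, so `findall` returns the 1 full match string.

['umoclw57eWi6yqp/']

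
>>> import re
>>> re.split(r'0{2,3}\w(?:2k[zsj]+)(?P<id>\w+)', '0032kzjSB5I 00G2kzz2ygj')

['', 'SB5I', ' ', '2ygj', '']

The group in the pattern means `split` returns the separators' captures alongside the pieces.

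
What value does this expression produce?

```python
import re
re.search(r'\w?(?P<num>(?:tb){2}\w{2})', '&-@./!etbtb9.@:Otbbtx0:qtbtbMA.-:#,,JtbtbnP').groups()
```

('tbtbMA',)

The match spans [23:30] → 'qtbtbMA'.
Captured: group 1 = 'tbtbMA'.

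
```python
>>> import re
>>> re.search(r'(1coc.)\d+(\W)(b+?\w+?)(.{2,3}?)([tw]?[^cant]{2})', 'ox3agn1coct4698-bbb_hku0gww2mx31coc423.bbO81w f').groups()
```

The match spans [6:22] → '1coct4698-bbb_hk'.
Captured: group 1 = '1coct', group 2 = '-', group 3 = 'bb', group 4 = 'b_', group 5 = 'hk'.

('1coct', '-', 'bb', 'b_', 'hk')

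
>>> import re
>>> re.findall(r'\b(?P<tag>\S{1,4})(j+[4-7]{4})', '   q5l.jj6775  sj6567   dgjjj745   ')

[('q5l.', 'jj6775'), ('s', 'j6567')]

Pattern: a word boundary (`\b`, zero-width); then 1 to 4 of a non-whitespace character (captured as 'tag'); then one or more of a literal 'j', then exactly 4 of a character in [4-7] (captured).
Scanning left to right: at [3:13] match 'q5l.jj6775', groups = ('q5l.', 'jj6775'); at [15:21] match 'sj6567', groups = ('s', 'j6567').
With 2 capturing groups, `findall` returns a 2-tuple per match.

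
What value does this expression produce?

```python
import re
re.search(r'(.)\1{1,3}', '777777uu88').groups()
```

After group 1 captures some text, `\1` only succeeds where that same text appears again.
`search` walks the string left to right and returns the first match it finds.
The match spans [0:4] → '7777'.
Captured: group 1 = '7'.

('7',)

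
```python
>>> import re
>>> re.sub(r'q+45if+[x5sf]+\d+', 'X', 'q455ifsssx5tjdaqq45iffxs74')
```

'q455ifsssx5tjdaX'

The pattern matches one or more of the literal 'q', then the literal '45i'; then one or more of a literal 'f', then one or more of one of [x5sf], then one or more of a digit.
Matches: at [15:26] → 'qq45iffxs74'.
Every occurrence is swapped for 'X'.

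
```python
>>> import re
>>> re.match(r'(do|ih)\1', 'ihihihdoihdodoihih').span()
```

(0, 4)

`re.match` won't scan ahead — the pattern has to work from the very first character.
The match spans [0:4] → 'ihih'.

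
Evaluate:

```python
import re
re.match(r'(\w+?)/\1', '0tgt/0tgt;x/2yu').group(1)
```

`\1` is not a pattern — it's the concrete string captured by group 1, re-applied verbatim.
With `match`, the pattern is implicitly anchored at the beginning.
The match spans [0:9] → '0tgt/0tgt'.
Captured: group 1 = '0tgt'.

'0tgt'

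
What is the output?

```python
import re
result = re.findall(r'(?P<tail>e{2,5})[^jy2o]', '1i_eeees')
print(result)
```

Pattern: 2 to 5 of a literal 'e' (captured as 'tail'); then any character except [jy2o].
Walking the string: at [3:8] match 'eeees', group 1 = 'eeee'.
`findall` collects group 1 from the one match (1 total).

['eeee']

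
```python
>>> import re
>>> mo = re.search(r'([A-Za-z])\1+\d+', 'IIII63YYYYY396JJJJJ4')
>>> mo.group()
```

'IIII63'

A backreference is literal: `\1` must see the identical characters the first group matched.
The match spans [0:6] → 'IIII63'.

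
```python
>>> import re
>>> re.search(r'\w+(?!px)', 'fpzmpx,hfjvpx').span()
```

A negative assertion filters positions out without eating any characters.
`re.search` scans for the first position where the pattern succeeds.
The match spans [0:6] → 'fpzmpx'.

(0, 6)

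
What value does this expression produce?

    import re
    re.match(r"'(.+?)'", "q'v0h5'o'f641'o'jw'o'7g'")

None

`re.match` only tries the pattern at the start of the string.
Here the pattern fails at index 0, so the call returns None.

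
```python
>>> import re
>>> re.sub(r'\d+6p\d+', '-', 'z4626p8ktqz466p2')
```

'z-ktqz-'

`sub` substitutes '-' at each match site.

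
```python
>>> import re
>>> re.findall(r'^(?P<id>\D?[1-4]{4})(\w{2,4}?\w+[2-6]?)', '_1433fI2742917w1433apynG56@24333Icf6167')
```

Pattern: anchored at the start of the string; then optionally a non-digit, then exactly 4 of a character in [1-4] (captured as 'id'); then 2 to 4 of a word character (lazy), then one or more of a word character, then optionally a character in [2-6] (captured).
Walking the string: at [0:26] match '_1433fI2742917w1433apynG56', groups = ('_1433', 'fI2742917w1433apynG56').
`findall` packs the 2 group values into a tuple for every match.

[('_1433', 'fI2742917w1433apynG56')]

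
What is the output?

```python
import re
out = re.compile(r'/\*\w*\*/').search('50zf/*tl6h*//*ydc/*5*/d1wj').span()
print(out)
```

`re.search` tries every starting position until one works.
The match spans [4:12] → '/*tl6h*/'.

(4, 12)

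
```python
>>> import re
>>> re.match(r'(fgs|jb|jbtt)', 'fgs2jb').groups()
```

The match spans [0:3] → 'fgs'.
Captured: group 1 = 'fgs'.

('fgs',)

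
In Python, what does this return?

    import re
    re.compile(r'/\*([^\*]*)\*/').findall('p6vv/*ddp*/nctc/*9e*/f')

['ddp', '9e']

Walking the string: at [4:11] match '/*ddp*/', group 1 = 'ddp'; at [15:21] match '/*9e*/', group 1 = '9e'.
With a single group, `findall` returns only what that group captured — 2 items.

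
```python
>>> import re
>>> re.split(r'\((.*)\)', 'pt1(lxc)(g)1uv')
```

['pt1', 'lxc)(g', '1uv']

Matches to split on: at [3:11] → '(lxc)(g)'.
With a capturing group present, the delimiter's captured portion is kept in the result list.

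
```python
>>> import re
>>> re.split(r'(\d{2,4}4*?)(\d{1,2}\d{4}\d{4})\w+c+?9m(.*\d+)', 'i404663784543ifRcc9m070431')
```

['i', '404', '663784543', '070431', '']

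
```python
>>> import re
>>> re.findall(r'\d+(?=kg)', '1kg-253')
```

['1']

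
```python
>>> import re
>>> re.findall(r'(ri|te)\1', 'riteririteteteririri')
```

['ri', 'te', 'ri']

A backreference is literal: `\1` must see the identical characters the first group matched.
Scanning left to right: at [4:8] match 'riri', group 1 = 'ri'; at [8:12] match 'tete', group 1 = 'te'; at [14:18] match 'riri', group 1 = 'ri'.
`findall` collects group 1 from each match (3 total).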